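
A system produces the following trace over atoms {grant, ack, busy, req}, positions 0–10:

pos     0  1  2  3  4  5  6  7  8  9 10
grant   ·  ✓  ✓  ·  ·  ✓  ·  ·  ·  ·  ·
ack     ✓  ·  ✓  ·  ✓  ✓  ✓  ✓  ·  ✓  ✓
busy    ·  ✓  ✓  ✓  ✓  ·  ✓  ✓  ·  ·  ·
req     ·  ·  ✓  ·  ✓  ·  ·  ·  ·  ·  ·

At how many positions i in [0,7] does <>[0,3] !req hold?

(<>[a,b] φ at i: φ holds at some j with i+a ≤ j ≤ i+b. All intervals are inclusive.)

Evaluate at each i in [0,7]:
  i=0: ✓ (witness j=0)
  i=1: ✓ (witness j=1)
  i=2: ✓ (witness j=3)
  i=3: ✓ (witness j=3)
  i=4: ✓ (witness j=5)
  i=5: ✓ (witness j=5)
  i=6: ✓ (witness j=6)
  i=7: ✓ (witness j=7)
Positions where it holds: {0, 1, 2, 3, 4, 5, 6, 7} → 8.

8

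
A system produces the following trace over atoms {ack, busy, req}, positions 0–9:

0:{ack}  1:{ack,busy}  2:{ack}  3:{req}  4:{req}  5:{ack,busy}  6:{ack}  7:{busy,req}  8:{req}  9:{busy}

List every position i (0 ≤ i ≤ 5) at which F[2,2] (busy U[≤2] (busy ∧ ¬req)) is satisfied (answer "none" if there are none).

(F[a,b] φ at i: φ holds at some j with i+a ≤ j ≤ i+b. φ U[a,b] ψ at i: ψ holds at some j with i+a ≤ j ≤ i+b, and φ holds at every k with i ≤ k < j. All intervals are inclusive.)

3

Evaluate at each i in [0,5]:
  i=0: ✗ (none in [2,2])
  i=1: ✗ (none in [3,3])
  i=2: ✗ (none in [4,4])
  i=3: ✓ (witness j=5)
  i=4: ✗ (none in [6,6])
  i=5: ✗ (none in [7,7])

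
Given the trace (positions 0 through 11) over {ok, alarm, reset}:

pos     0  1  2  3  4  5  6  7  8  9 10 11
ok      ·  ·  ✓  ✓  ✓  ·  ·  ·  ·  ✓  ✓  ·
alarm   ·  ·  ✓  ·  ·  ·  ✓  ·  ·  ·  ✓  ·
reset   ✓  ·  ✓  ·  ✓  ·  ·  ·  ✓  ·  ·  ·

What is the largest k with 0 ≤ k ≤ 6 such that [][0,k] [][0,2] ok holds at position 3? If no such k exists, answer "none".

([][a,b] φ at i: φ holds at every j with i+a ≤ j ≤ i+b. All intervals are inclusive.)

[][0,2] ok must hold from j=3 onward; find where it first fails.
  j=3: fails → no k works.

none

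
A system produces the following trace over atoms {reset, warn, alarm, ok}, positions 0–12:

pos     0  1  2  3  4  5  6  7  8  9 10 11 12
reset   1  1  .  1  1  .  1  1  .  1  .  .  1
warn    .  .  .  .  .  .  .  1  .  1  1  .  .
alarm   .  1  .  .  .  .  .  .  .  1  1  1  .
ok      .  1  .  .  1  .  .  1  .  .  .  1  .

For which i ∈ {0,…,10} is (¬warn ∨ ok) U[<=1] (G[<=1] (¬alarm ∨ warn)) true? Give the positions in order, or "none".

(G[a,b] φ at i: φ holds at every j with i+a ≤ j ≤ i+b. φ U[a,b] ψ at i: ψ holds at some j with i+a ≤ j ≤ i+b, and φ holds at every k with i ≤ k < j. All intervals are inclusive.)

Evaluate at each i in [0,10]:
  i=0: ✗ (no rhs in [0,1])
  i=1: ✓ (rhs at j=2; lhs holds on [1,1])
  i=2: ✓ (rhs at j=2)
  i=3: ✓ (rhs at j=3)
  i=4: ✓ (rhs at j=4)
  i=5: ✓ (rhs at j=5)
  i=6: ✓ (rhs at j=6)
  i=7: ✓ (rhs at j=7)
  i=8: ✓ (rhs at j=8)
  i=9: ✓ (rhs at j=9)
  i=10: ✗ (no rhs in [10,11])

1, 2, 3, 4, 5, 6, 7, 8, 9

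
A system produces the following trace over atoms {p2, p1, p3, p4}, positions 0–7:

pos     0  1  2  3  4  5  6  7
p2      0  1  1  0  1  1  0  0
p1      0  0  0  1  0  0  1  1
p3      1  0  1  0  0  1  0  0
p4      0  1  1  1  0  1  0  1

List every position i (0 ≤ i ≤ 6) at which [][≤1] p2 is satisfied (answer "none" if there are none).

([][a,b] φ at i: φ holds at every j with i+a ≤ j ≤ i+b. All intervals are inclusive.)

1, 4

Evaluate at each i in [0,6]:
  i=0: ✗ (fails at j=0)
  i=1: ✓ (all of [1,2])
  i=2: ✗ (fails at j=3)
  i=3: ✗ (fails at j=3)
  i=4: ✓ (all of [4,5])
  i=5: ✗ (fails at j=6)
  i=6: ✗ (fails at j=6)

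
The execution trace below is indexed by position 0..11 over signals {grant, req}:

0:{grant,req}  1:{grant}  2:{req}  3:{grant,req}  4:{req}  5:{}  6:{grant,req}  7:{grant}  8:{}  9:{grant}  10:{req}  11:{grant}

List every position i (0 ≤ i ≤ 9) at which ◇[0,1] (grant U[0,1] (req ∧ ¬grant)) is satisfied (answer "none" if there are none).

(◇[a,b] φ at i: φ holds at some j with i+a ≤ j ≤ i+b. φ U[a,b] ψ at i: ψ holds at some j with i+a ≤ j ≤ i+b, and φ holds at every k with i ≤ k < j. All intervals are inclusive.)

Evaluate at each i in [0,9]:
  i=0: ✓ (witness j=1)
  i=1: ✓ (witness j=1)
  i=2: ✓ (witness j=2)
  i=3: ✓ (witness j=3)
  i=4: ✓ (witness j=4)
  i=5: ✗ (none in [5,6])
  i=6: ✗ (none in [6,7])
  i=7: ✗ (none in [7,8])
  i=8: ✓ (witness j=9)
  i=9: ✓ (witness j=9)

0, 1, 2, 3, 4, 8, 9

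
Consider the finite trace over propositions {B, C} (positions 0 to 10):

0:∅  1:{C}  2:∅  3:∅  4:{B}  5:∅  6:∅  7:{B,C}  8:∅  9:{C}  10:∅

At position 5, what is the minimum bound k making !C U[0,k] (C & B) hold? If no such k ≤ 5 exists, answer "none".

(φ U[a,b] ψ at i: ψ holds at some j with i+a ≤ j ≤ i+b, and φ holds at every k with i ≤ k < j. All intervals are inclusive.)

Need earliest j ≥ 5 with (C & B), and !C at every k in [5,j-1].
  j=5: rhs fails.
  j=6: rhs fails.
  j=7: rhs holds; lhs holds on [5,6]. k = 2.

2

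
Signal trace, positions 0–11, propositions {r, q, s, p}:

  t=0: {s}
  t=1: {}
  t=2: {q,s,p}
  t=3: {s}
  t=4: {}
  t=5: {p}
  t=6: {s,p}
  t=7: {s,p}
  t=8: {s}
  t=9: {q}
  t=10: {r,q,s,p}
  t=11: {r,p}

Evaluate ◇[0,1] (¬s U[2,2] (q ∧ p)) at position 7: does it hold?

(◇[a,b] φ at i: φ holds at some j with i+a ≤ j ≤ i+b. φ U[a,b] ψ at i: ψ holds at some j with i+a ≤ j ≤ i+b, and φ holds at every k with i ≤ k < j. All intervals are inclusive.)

False

Check (¬s U[2,2] (q ∧ p)) at each j in [7,8]:
  j=7: fails
  j=8: fails
No position in the window satisfies it → formula fails.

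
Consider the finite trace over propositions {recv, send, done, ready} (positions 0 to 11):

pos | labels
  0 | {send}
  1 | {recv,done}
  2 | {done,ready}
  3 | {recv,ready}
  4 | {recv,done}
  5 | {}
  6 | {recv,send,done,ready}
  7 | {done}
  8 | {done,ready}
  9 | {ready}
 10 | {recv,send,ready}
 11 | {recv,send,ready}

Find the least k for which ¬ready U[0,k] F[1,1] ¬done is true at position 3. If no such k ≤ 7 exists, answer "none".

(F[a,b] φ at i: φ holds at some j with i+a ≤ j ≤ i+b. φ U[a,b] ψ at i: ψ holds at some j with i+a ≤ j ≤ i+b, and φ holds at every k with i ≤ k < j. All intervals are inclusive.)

none

Need earliest j ≥ 3 with F[1,1] ¬done, and ¬ready at every k in [3,j-1].
  j=3: rhs fails.
  j=4: rhs holds but lhs fails at k=3.
  j=5: rhs fails.
  j=6: rhs fails.
  j=7: rhs fails.
  j=8: rhs holds but lhs fails at k=3.
  j=9: rhs holds but lhs fails at k=3.
  j=10: rhs holds but lhs fails at k=3.
No witness within the range → none.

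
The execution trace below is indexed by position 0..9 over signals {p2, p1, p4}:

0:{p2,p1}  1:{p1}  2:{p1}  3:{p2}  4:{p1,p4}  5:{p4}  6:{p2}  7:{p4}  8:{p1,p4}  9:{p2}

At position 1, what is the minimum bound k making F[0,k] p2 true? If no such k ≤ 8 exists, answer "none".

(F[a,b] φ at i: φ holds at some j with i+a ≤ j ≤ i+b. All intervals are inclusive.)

2

Scan j = 1,2,… for p2:
  j=1: fails
  j=2: fails
  j=3: holds
First hit at j=3, so smallest k = 3-1 = 2.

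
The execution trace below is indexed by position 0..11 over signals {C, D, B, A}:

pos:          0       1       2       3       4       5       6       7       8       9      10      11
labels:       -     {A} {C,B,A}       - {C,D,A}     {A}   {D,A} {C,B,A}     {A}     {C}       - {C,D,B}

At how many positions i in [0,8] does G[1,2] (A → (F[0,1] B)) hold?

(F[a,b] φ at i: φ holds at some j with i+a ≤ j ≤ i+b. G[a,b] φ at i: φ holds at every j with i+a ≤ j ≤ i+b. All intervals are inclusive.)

Evaluate at each i in [0,8]:
  i=0: ✓ (all of [1,2])
  i=1: ✓ (all of [2,3])
  i=2: ✗ (fails at j=4)
  i=3: ✗ (fails at j=4)
  i=4: ✗ (fails at j=5)
  i=5: ✓ (all of [6,7])
  i=6: ✗ (fails at j=8)
  i=7: ✗ (fails at j=8)
  i=8: ✓ (all of [9,10])
Positions where it holds: {0, 1, 5, 8} → 4.

4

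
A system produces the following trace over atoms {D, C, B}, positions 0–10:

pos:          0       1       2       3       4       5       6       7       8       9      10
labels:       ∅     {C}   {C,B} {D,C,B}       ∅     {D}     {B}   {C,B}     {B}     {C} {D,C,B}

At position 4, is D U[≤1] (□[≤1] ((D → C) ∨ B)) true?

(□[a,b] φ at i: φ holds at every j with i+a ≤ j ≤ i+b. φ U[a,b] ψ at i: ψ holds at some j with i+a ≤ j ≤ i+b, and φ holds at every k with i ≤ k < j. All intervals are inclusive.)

No

Need some j in [4,5] with □[≤1] ((D → C) ∨ B), and D at every k in [4,j-1].
  j=4: □[≤1] ((D → C) ∨ B) — fails at 5.
  j=5: □[≤1] ((D → C) ∨ B) — fails at 5.
No j in the window works → until fails.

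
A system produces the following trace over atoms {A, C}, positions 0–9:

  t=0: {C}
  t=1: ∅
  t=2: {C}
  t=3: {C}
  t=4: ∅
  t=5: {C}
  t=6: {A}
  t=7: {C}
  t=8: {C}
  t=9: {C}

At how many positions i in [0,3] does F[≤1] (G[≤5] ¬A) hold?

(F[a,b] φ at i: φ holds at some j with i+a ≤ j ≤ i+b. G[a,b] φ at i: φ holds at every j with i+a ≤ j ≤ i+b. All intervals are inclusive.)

Evaluate at each i in [0,3]:
  i=0: ✓ (witness j=0)
  i=1: ✗ (none in [1,2])
  i=2: ✗ (none in [2,3])
  i=3: ✗ (none in [3,4])
Positions where it holds: {0} → 1.

1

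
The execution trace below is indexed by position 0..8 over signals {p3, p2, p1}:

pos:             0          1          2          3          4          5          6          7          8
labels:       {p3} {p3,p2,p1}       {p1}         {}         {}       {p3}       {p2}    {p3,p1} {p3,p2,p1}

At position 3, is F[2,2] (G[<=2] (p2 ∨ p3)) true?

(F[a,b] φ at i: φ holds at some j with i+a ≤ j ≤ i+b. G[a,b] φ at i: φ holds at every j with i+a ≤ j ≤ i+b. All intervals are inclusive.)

Check G[<=2] (p2 ∨ p3) at each j in [5,5]:
  j=5: holds on [5,7]
Found at j=5 → formula holds.

Holds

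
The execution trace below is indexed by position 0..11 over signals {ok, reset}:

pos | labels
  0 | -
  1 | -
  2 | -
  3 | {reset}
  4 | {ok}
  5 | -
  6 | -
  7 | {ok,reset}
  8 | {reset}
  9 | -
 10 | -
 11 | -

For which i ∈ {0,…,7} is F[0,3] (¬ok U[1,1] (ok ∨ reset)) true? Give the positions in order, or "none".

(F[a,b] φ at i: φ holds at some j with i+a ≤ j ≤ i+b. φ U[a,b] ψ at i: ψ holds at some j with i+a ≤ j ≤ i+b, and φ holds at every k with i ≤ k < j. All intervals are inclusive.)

0, 1, 2, 3, 4, 5, 6

Evaluate at each i in [0,7]:
  i=0: ✓ (witness j=2)
  i=1: ✓ (witness j=2)
  i=2: ✓ (witness j=2)
  i=3: ✓ (witness j=3)
  i=4: ✓ (witness j=6)
  i=5: ✓ (witness j=6)
  i=6: ✓ (witness j=6)
  i=7: ✗ (none in [7,10])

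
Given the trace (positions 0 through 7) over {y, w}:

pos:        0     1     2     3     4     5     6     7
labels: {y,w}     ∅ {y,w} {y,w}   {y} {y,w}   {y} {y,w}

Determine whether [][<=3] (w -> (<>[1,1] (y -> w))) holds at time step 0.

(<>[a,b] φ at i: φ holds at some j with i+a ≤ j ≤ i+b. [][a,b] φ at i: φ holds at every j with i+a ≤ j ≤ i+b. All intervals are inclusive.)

No

Check (w -> (<>[1,1] (y -> w))) at every j in [0,3]:
  j=0: antecedent true; consequent holds (witness at 1) → ✓
  j=1: antecedent false → ✓
  j=2: antecedent true; consequent holds (witness at 3) → ✓
  j=3: antecedent true; consequent fails (none in [4,4]) → ✗
Fails at j=3 → formula fails.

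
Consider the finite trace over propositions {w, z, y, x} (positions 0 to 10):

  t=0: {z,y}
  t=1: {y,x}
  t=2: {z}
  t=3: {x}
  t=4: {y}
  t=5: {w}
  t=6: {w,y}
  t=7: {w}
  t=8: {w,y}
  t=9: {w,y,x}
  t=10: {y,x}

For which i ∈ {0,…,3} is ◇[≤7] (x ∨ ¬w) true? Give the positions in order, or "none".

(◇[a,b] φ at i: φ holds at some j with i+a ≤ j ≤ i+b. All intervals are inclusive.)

0, 1, 2, 3

Evaluate at each i in [0,3]:
  i=0: ✓ (witness j=0)
  i=1: ✓ (witness j=1)
  i=2: ✓ (witness j=2)
  i=3: ✓ (witness j=3)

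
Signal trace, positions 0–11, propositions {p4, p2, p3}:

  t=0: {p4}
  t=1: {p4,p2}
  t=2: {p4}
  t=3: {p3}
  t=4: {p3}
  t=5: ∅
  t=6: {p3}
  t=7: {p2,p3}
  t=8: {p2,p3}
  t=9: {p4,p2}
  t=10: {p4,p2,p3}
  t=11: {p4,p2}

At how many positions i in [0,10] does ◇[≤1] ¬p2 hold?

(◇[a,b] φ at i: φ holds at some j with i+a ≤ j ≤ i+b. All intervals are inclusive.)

7

Evaluate at each i in [0,10]:
  i=0: ✓ (witness j=0)
  i=1: ✓ (witness j=2)
  i=2: ✓ (witness j=2)
  i=3: ✓ (witness j=3)
  i=4: ✓ (witness j=4)
  i=5: ✓ (witness j=5)
  i=6: ✓ (witness j=6)
  i=7: ✗ (none in [7,8])
  i=8: ✗ (none in [8,9])
  i=9: ✗ (none in [9,10])
  i=10: ✗ (none in [10,11])
Positions where it holds: {0, 1, 2, 3, 4, 5, 6} → 7.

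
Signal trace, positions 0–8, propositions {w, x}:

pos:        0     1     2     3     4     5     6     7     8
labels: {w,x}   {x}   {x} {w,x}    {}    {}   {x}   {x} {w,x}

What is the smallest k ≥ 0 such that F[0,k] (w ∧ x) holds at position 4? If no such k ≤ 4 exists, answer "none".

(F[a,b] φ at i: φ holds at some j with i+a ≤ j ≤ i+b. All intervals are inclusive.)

Scan j = 4,5,… for (w ∧ x):
  j=4: fails
  j=5: fails
  j=6: fails
  j=7: fails
  j=8: holds
First hit at j=8, so smallest k = 8-4 = 4.

4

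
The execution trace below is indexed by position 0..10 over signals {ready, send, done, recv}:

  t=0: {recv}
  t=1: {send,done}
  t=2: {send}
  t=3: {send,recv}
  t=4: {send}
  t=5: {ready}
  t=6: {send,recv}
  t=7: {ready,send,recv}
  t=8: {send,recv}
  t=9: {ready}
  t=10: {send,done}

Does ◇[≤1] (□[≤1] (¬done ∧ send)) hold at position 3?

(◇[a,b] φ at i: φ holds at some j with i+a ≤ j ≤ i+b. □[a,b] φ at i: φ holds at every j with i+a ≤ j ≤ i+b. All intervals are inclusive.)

Check □[≤1] (¬done ∧ send) at each j in [3,4]:
  j=3: holds on [3,4]
  j=4: fails at 5
Found at j=3 → formula holds.

True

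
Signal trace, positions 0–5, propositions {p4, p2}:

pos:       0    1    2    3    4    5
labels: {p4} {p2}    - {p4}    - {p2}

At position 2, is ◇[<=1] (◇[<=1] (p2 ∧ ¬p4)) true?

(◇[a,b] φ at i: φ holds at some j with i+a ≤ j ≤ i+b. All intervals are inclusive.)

False

Check ◇[<=1] (p2 ∧ ¬p4) at each j in [2,3]:
  j=2: fails (none in [2,3])
  j=3: fails (none in [3,4])
No position in the window satisfies it → formula fails.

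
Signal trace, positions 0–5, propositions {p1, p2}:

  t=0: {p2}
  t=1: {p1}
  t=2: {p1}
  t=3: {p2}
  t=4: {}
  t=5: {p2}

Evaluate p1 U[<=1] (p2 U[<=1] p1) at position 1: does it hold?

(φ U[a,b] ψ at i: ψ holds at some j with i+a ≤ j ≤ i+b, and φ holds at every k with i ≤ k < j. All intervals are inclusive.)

Need some j in [1,2] with (p2 U[<=1] p1), and p1 at every k in [1,j-1].
  j=1: (p2 U[<=1] p1) holds; no prefix to check → satisfied.

Yes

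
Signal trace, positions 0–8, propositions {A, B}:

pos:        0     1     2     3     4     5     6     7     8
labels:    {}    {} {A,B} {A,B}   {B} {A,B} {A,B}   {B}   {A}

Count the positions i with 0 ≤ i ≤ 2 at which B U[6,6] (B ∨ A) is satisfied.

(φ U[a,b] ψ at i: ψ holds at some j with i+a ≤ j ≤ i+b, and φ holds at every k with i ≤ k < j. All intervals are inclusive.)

Evaluate at each i in [0,2]:
  i=0: ✗ (lhs fails at k=0 before rhs at j=6)
  i=1: ✗ (lhs fails at k=1 before rhs at j=7)
  i=2: ✓ (rhs at j=8; lhs holds on [2,7])
Positions where it holds: {2} → 1.

1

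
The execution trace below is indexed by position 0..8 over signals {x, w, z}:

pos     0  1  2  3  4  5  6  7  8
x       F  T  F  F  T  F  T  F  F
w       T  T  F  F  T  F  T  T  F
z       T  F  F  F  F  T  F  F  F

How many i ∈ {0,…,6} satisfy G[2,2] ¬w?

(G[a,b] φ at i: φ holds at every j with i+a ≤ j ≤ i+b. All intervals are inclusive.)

Evaluate at each i in [0,6]:
  i=0: ✓ (all of [2,2])
  i=1: ✓ (all of [3,3])
  i=2: ✗ (fails at j=4)
  i=3: ✓ (all of [5,5])
  i=4: ✗ (fails at j=6)
  i=5: ✗ (fails at j=7)
  i=6: ✓ (all of [8,8])
Positions where it holds: {0, 1, 3, 6} → 4.

4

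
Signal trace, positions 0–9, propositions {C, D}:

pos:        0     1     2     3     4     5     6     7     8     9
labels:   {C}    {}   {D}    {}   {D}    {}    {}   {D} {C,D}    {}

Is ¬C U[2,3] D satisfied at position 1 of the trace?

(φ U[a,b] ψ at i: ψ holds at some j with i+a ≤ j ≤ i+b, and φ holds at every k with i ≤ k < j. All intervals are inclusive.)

Need some j in [3,4] with D, and ¬C at every k in [1,j-1].
  j=3: D false.
  j=4: D holds; ¬C holds at every k in [1,3] → satisfied.

Yes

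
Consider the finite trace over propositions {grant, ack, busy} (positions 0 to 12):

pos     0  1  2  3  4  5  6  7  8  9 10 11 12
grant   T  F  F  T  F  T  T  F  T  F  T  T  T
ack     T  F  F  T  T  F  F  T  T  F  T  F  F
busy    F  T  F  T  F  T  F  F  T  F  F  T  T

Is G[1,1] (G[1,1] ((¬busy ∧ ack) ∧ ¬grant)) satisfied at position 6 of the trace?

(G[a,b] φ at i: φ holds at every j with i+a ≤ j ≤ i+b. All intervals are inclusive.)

Check G[1,1] ((¬busy ∧ ack) ∧ ¬grant) at every j in [7,7]:
  j=7: fails at 8
Fails at j=7 → formula fails.

No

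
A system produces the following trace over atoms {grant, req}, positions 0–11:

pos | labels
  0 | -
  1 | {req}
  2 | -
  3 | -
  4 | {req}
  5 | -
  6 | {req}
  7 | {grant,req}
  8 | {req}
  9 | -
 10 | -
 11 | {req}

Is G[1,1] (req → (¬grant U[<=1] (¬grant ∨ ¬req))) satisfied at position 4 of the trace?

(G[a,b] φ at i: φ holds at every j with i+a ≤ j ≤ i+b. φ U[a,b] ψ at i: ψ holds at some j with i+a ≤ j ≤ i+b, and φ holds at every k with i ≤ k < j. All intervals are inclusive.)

Check (req → (¬grant U[<=1] (¬grant ∨ ¬req))) at every j in [5,5]:
  j=5: antecedent false → ✓
All positions satisfy it → formula holds.

Yes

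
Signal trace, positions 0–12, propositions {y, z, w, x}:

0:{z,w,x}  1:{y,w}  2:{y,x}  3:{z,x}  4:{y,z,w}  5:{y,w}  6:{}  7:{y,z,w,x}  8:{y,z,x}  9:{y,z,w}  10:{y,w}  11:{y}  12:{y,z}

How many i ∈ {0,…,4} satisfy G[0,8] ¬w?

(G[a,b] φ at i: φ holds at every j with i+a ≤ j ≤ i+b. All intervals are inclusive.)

0

Evaluate at each i in [0,4]:
  i=0: ✗ (fails at j=0)
  i=1: ✗ (fails at j=1)
  i=2: ✗ (fails at j=4)
  i=3: ✗ (fails at j=4)
  i=4: ✗ (fails at j=4)
Positions where it holds: {} → 0.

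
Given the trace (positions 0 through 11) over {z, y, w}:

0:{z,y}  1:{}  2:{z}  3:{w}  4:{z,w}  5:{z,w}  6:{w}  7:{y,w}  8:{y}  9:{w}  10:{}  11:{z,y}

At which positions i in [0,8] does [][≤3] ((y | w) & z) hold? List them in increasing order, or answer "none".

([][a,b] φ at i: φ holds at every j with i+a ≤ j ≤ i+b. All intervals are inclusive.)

none

Evaluate at each i in [0,8]:
  i=0: ✗ (fails at j=1)
  i=1: ✗ (fails at j=1)
  i=2: ✗ (fails at j=2)
  i=3: ✗ (fails at j=3)
  i=4: ✗ (fails at j=6)
  i=5: ✗ (fails at j=6)
  i=6: ✗ (fails at j=6)
  i=7: ✗ (fails at j=7)
  i=8: ✗ (fails at j=8)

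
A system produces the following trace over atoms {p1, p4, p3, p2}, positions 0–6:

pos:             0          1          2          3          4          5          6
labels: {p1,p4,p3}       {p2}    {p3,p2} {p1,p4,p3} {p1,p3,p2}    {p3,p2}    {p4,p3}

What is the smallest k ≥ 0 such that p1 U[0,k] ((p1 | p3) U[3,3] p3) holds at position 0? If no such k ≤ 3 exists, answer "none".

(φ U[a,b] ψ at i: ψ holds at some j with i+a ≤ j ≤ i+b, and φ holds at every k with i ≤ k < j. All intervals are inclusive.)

Need earliest j ≥ 0 with ((p1 | p3) U[3,3] p3), and p1 at every k in [0,j-1].
  j=0: rhs fails.
  j=1: rhs fails.
  j=2: rhs holds but lhs fails at k=1.
  j=3: rhs holds but lhs fails at k=1.
No witness within the range → none.

none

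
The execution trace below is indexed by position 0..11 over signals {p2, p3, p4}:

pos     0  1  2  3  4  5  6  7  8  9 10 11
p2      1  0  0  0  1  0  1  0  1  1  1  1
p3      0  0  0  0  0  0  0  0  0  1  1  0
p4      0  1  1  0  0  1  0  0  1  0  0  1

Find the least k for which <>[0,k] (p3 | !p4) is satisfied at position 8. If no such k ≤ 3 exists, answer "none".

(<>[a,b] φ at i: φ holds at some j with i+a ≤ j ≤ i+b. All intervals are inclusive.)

1

Scan j = 8,9,… for (p3 | !p4):
  j=8: fails
  j=9: holds
First hit at j=9, so smallest k = 9-8 = 1.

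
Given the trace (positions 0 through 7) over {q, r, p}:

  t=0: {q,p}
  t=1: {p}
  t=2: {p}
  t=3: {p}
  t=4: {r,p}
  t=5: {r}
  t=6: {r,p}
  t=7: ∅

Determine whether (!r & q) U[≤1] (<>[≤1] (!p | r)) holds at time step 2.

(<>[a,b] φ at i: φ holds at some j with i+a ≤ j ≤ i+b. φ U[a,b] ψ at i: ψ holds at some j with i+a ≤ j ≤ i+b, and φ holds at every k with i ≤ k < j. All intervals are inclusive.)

Need some j in [2,3] with <>[≤1] (!p | r), and (!r & q) at every k in [2,j-1].
  j=2: <>[≤1] (!p | r) — fails (none in [2,3]).
  j=3: <>[≤1] (!p | r) holds, but (!r & q) fails at k=2 → not this j.
No j in the window works → until fails.

No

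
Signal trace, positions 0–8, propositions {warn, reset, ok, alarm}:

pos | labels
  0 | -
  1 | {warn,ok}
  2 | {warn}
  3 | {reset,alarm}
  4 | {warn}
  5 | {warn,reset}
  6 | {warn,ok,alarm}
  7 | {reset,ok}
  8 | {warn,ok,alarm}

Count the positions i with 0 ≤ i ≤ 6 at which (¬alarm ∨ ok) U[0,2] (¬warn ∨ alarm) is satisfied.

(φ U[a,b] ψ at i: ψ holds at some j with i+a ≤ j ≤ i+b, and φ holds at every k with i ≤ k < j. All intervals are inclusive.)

Evaluate at each i in [0,6]:
  i=0: ✓ (rhs at j=0)
  i=1: ✓ (rhs at j=3; lhs holds on [1,2])
  i=2: ✓ (rhs at j=3; lhs holds on [2,2])
  i=3: ✓ (rhs at j=3)
  i=4: ✓ (rhs at j=6; lhs holds on [4,5])
  i=5: ✓ (rhs at j=6; lhs holds on [5,5])
  i=6: ✓ (rhs at j=6)
Positions where it holds: {0, 1, 2, 3, 4, 5, 6} → 7.

7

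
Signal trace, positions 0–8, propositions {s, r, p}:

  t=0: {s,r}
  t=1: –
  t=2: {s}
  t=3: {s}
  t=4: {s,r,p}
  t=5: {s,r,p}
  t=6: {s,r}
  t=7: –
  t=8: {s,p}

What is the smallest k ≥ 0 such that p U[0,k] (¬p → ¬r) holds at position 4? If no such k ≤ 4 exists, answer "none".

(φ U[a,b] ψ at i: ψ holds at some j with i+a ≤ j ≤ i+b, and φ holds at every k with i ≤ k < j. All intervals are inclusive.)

Need earliest j ≥ 4 with (¬p → ¬r), and p at every k in [4,j-1].
  j=4: rhs holds (empty prefix). k = 0.

0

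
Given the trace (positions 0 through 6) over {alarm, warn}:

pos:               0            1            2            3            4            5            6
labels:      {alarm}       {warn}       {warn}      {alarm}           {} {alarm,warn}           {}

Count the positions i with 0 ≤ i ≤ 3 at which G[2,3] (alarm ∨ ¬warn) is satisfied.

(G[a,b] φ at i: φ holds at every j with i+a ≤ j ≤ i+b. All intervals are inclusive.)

3

Evaluate at each i in [0,3]:
  i=0: ✗ (fails at j=2)
  i=1: ✓ (all of [3,4])
  i=2: ✓ (all of [4,5])
  i=3: ✓ (all of [5,6])
Positions where it holds: {1, 2, 3} → 3.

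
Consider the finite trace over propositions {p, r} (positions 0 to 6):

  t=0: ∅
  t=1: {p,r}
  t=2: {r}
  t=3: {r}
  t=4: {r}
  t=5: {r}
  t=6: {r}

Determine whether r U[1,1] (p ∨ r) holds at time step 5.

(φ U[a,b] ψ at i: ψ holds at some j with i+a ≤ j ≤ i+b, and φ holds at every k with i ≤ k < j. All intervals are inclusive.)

Need some j in [6,6] with (p ∨ r), and r at every k in [5,j-1].
  j=6: (p ∨ r) holds; r holds at every k in [5,5] → satisfied.

Yes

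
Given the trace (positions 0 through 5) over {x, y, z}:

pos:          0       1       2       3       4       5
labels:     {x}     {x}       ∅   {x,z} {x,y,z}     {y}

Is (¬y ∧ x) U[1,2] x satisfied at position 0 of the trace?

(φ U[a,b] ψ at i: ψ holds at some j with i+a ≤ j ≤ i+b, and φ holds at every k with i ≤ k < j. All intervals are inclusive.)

Holds

Need some j in [1,2] with x, and (¬y ∧ x) at every k in [0,j-1].
  j=1: x holds; (¬y ∧ x) holds at every k in [0,0] → satisfied.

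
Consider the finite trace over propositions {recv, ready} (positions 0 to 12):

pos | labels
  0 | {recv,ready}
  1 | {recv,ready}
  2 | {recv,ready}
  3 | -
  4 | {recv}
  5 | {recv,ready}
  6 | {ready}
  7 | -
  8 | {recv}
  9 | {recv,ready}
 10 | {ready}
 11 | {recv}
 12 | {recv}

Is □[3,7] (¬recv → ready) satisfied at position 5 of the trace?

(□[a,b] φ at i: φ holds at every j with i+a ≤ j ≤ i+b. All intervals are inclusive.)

True

Check (¬recv → ready) at every j in [8,12]:
  j=8: antecedent false → ✓
  j=9: antecedent false → ✓
  j=10: antecedent true; consequent true → ✓
  j=11: antecedent false → ✓
  j=12: antecedent false → ✓
All positions satisfy it → formula holds.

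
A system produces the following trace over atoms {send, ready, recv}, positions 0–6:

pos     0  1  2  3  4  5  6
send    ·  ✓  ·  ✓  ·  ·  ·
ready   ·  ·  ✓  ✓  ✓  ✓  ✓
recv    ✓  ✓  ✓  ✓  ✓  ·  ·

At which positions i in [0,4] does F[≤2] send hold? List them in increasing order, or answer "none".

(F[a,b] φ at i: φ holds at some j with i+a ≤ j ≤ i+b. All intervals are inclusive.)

Evaluate at each i in [0,4]:
  i=0: ✓ (witness j=1)
  i=1: ✓ (witness j=1)
  i=2: ✓ (witness j=3)
  i=3: ✓ (witness j=3)
  i=4: ✗ (none in [4,6])

0, 1, 2, 3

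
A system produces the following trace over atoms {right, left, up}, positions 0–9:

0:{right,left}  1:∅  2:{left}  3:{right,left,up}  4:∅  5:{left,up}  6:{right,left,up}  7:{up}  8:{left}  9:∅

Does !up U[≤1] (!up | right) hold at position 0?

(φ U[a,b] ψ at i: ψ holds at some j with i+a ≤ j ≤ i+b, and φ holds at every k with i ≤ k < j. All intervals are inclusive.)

Need some j in [0,1] with (!up | right), and !up at every k in [0,j-1].
  j=0: (!up | right) holds; no prefix to check → satisfied.

Holds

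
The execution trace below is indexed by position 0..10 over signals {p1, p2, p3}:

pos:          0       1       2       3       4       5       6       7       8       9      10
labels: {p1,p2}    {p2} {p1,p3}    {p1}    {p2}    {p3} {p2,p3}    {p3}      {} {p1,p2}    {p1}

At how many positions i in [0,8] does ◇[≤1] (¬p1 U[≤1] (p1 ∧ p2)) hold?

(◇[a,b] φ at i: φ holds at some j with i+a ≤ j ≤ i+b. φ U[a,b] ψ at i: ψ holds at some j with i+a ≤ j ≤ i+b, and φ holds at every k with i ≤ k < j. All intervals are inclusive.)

3

Evaluate at each i in [0,8]:
  i=0: ✓ (witness j=0)
  i=1: ✗ (none in [1,2])
  i=2: ✗ (none in [2,3])
  i=3: ✗ (none in [3,4])
  i=4: ✗ (none in [4,5])
  i=5: ✗ (none in [5,6])
  i=6: ✗ (none in [6,7])
  i=7: ✓ (witness j=8)
  i=8: ✓ (witness j=8)
Positions where it holds: {0, 7, 8} → 3.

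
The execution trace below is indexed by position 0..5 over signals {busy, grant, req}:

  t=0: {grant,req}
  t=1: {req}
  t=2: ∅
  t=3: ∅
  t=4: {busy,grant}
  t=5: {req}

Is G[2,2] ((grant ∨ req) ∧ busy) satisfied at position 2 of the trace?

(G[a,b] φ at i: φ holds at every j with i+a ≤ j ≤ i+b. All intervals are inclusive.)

True

Check ((grant ∨ req) ∧ busy) at every j in [4,4]:
  j=4: true
All positions satisfy it → formula holds.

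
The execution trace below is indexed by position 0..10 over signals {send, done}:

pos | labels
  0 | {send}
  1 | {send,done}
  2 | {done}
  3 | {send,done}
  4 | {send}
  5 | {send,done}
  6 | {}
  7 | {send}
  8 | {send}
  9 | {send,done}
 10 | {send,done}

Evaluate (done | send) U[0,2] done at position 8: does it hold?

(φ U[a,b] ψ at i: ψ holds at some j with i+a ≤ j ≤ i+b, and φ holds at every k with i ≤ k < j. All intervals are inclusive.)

True

Need some j in [8,10] with done, and (done | send) at every k in [8,j-1].
  j=8: done false.
  j=9: done holds; (done | send) holds at every k in [8,8] → satisfied.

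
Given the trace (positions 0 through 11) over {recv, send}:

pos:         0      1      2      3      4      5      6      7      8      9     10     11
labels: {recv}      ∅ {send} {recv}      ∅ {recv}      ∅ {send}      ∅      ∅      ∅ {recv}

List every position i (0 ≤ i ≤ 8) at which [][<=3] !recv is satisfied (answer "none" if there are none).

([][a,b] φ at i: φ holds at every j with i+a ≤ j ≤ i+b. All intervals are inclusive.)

6, 7

Evaluate at each i in [0,8]:
  i=0: ✗ (fails at j=0)
  i=1: ✗ (fails at j=3)
  i=2: ✗ (fails at j=3)
  i=3: ✗ (fails at j=3)
  i=4: ✗ (fails at j=5)
  i=5: ✗ (fails at j=5)
  i=6: ✓ (all of [6,9])
  i=7: ✓ (all of [7,10])
  i=8: ✗ (fails at j=11)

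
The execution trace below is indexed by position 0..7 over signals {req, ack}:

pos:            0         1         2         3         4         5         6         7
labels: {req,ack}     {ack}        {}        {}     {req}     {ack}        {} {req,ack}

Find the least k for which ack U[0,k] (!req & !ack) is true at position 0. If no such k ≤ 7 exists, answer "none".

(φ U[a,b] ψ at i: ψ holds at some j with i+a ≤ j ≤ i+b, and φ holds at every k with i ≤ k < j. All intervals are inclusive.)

Need earliest j ≥ 0 with (!req & !ack), and ack at every k in [0,j-1].
  j=0: rhs fails.
  j=1: rhs fails.
  j=2: rhs holds; lhs holds on [0,1]. k = 2.

2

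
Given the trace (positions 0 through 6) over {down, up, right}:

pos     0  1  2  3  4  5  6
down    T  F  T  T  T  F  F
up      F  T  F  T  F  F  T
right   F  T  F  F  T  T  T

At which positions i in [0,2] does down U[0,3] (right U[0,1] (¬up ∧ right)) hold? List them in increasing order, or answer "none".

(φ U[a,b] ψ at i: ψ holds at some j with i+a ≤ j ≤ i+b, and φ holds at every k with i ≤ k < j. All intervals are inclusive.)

Evaluate at each i in [0,2]:
  i=0: ✗ (no rhs in [0,3])
  i=1: ✗ (lhs fails at k=1 before rhs at j=4)
  i=2: ✓ (rhs at j=4; lhs holds on [2,3])

2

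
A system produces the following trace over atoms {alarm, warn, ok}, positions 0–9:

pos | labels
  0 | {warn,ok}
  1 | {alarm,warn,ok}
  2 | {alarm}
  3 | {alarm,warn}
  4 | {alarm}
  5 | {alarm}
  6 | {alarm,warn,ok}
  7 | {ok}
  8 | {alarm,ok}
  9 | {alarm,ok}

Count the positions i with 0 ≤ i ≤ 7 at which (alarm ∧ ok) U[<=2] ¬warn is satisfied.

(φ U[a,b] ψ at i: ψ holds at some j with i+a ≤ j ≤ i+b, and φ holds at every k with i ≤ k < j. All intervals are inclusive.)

Evaluate at each i in [0,7]:
  i=0: ✗ (lhs fails at k=0 before rhs at j=2)
  i=1: ✓ (rhs at j=2; lhs holds on [1,1])
  i=2: ✓ (rhs at j=2)
  i=3: ✗ (lhs fails at k=3 before rhs at j=4)
  i=4: ✓ (rhs at j=4)
  i=5: ✓ (rhs at j=5)
  i=6: ✓ (rhs at j=7; lhs holds on [6,6])
  i=7: ✓ (rhs at j=7)
Positions where it holds: {1, 2, 4, 5, 6, 7} → 6.

6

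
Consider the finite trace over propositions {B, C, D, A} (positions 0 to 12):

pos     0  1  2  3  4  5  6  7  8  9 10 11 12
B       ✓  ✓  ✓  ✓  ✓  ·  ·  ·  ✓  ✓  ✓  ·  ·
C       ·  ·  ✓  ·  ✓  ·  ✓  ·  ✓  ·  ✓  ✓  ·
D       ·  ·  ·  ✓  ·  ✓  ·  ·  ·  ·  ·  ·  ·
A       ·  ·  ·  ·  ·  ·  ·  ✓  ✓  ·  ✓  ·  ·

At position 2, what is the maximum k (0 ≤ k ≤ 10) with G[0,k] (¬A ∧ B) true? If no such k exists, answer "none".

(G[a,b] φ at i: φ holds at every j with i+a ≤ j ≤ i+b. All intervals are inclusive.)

2

(¬A ∧ B) must hold from j=2 onward; find where it first fails.
  j=2: holds
  j=3: holds
  j=4: holds
  j=5: fails
Holds on [2,4], so largest k = 2.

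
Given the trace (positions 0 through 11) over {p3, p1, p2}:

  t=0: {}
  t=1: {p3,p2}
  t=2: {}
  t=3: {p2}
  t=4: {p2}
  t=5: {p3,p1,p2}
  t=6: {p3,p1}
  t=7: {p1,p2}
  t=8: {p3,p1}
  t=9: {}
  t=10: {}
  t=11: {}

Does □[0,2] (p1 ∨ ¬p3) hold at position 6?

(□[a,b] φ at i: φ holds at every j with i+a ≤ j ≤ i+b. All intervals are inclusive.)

Yes

Check (p1 ∨ ¬p3) at every j in [6,8]:
  j=6: true
  j=7: true
  j=8: true
All positions satisfy it → formula holds.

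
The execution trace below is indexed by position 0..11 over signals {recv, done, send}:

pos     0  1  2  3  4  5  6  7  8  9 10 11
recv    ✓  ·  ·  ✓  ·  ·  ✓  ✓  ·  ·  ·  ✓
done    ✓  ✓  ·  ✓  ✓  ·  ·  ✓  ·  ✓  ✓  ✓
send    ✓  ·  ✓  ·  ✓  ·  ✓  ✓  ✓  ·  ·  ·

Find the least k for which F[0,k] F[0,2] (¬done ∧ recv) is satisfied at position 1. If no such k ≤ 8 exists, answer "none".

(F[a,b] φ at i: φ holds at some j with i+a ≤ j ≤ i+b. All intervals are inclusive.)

Scan j = 1,2,… for F[0,2] (¬done ∧ recv):
  j=1: fails
  j=2: fails
  j=3: fails
  j=4: holds
First hit at j=4, so smallest k = 4-1 = 3.

3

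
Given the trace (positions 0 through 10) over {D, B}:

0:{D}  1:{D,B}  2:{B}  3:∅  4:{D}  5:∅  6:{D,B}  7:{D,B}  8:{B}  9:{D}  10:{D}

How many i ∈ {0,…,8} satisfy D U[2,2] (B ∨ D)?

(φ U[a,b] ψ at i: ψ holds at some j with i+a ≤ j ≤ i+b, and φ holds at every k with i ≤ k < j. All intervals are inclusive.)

Evaluate at each i in [0,8]:
  i=0: ✓ (rhs at j=2; lhs holds on [0,1])
  i=1: ✗ (no rhs in [3,3])
  i=2: ✗ (lhs fails at k=2 before rhs at j=4)
  i=3: ✗ (no rhs in [5,5])
  i=4: ✗ (lhs fails at k=5 before rhs at j=6)
  i=5: ✗ (lhs fails at k=5 before rhs at j=7)
  i=6: ✓ (rhs at j=8; lhs holds on [6,7])
  i=7: ✗ (lhs fails at k=8 before rhs at j=9)
  i=8: ✗ (lhs fails at k=8 before rhs at j=10)
Positions where it holds: {0, 6} → 2.

2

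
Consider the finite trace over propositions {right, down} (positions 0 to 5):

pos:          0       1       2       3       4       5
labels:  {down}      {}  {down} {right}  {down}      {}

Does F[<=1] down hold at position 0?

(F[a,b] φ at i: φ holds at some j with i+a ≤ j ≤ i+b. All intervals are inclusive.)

Holds

Check down at each j in [0,1]:
  j=0: true
  j=1: false
Found at j=0 → formula holds.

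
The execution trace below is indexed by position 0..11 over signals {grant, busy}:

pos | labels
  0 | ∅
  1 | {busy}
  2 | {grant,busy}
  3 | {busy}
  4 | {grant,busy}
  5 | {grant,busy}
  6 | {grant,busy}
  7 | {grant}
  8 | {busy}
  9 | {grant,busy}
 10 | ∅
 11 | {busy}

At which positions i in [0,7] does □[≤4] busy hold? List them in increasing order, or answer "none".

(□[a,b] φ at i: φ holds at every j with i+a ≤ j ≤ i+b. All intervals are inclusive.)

1, 2

Evaluate at each i in [0,7]:
  i=0: ✗ (fails at j=0)
  i=1: ✓ (all of [1,5])
  i=2: ✓ (all of [2,6])
  i=3: ✗ (fails at j=7)
  i=4: ✗ (fails at j=7)
  i=5: ✗ (fails at j=7)
  i=6: ✗ (fails at j=7)
  i=7: ✗ (fails at j=7)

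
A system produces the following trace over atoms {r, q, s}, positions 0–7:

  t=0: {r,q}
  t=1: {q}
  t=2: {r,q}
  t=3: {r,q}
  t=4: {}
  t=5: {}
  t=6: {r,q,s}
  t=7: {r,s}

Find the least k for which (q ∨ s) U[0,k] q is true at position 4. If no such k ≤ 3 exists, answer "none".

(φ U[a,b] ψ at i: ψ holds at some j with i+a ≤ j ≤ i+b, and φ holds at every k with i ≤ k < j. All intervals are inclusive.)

none

Need earliest j ≥ 4 with q, and (q ∨ s) at every k in [4,j-1].
  j=4: rhs fails.
  j=5: rhs fails.
  j=6: rhs holds but lhs fails at k=4.
  j=7: rhs fails.
No witness within the range → none.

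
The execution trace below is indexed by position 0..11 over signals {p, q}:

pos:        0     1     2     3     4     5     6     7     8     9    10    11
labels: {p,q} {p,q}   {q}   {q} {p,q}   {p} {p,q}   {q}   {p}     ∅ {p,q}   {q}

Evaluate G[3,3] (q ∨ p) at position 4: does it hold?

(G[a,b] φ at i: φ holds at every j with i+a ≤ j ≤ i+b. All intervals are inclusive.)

Holds

Check (q ∨ p) at every j in [7,7]:
  j=7: true
All positions satisfy it → formula holds.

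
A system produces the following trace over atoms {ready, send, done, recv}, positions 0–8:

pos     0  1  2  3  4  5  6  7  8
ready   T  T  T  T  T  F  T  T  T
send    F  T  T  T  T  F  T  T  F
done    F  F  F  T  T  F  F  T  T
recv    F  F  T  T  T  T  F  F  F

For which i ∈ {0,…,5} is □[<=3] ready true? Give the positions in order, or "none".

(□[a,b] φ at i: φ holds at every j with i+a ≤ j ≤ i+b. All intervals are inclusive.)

Evaluate at each i in [0,5]:
  i=0: ✓ (all of [0,3])
  i=1: ✓ (all of [1,4])
  i=2: ✗ (fails at j=5)
  i=3: ✗ (fails at j=5)
  i=4: ✗ (fails at j=5)
  i=5: ✗ (fails at j=5)

0, 1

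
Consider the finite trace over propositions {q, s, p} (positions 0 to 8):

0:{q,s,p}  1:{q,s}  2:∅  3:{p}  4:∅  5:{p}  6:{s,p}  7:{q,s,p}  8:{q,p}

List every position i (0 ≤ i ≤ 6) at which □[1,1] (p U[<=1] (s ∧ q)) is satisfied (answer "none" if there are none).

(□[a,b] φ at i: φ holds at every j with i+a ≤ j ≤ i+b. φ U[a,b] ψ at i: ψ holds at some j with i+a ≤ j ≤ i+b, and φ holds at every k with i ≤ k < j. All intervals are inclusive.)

0, 5, 6

Evaluate at each i in [0,6]:
  i=0: ✓ (all of [1,1])
  i=1: ✗ (fails at j=2)
  i=2: ✗ (fails at j=3)
  i=3: ✗ (fails at j=4)
  i=4: ✗ (fails at j=5)
  i=5: ✓ (all of [6,6])
  i=6: ✓ (all of [7,7])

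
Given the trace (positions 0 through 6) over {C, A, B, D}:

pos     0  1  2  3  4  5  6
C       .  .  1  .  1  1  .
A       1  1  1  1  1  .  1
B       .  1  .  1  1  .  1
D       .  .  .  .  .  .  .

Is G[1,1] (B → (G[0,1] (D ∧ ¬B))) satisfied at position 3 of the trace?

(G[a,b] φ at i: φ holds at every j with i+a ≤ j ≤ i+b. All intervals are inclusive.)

Does not hold

Check (B → (G[0,1] (D ∧ ¬B))) at every j in [4,4]:
  j=4: antecedent true; consequent fails at 4 → ✗
Fails at j=4 → formula fails.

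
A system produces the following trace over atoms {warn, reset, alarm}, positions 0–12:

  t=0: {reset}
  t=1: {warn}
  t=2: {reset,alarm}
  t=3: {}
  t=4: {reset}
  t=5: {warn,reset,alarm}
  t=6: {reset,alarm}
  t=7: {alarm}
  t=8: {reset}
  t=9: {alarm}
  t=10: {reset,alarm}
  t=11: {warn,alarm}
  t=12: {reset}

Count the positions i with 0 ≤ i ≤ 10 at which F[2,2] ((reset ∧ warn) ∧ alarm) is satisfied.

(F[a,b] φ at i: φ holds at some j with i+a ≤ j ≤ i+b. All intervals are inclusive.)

1

Evaluate at each i in [0,10]:
  i=0: ✗ (none in [2,2])
  i=1: ✗ (none in [3,3])
  i=2: ✗ (none in [4,4])
  i=3: ✓ (witness j=5)
  i=4: ✗ (none in [6,6])
  i=5: ✗ (none in [7,7])
  i=6: ✗ (none in [8,8])
  i=7: ✗ (none in [9,9])
  i=8: ✗ (none in [10,10])
  i=9: ✗ (none in [11,11])
  i=10: ✗ (none in [12,12])
Positions where it holds: {3} → 1.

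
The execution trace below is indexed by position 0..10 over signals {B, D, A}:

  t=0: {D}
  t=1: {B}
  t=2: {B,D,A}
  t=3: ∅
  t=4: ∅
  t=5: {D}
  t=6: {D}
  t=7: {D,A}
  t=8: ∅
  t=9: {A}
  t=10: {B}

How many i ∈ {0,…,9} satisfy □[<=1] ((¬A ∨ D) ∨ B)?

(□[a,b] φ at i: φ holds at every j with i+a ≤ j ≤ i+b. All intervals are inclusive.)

Evaluate at each i in [0,9]:
  i=0: ✓ (all of [0,1])
  i=1: ✓ (all of [1,2])
  i=2: ✓ (all of [2,3])
  i=3: ✓ (all of [3,4])
  i=4: ✓ (all of [4,5])
  i=5: ✓ (all of [5,6])
  i=6: ✓ (all of [6,7])
  i=7: ✓ (all of [7,8])
  i=8: ✗ (fails at j=9)
  i=9: ✗ (fails at j=9)
Positions where it holds: {0, 1, 2, 3, 4, 5, 6, 7} → 8.

8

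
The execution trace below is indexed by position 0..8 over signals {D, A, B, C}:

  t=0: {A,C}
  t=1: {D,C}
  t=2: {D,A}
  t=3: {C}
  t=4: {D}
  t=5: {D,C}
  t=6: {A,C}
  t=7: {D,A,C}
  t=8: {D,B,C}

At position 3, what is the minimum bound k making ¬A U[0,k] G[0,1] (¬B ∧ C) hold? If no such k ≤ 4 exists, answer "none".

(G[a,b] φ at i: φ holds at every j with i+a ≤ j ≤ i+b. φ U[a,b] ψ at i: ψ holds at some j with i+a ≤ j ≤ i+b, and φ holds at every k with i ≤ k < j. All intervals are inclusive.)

Need earliest j ≥ 3 with G[0,1] (¬B ∧ C), and ¬A at every k in [3,j-1].
  j=3: rhs fails.
  j=4: rhs fails.
  j=5: rhs holds; lhs holds on [3,4]. k = 2.

2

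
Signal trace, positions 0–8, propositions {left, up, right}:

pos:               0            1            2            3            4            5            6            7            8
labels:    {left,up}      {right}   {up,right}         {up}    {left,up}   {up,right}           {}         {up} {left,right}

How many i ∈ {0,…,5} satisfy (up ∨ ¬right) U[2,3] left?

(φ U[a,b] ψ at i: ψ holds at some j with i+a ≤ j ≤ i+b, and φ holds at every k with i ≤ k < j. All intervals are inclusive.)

2

Evaluate at each i in [0,5]:
  i=0: ✗ (no rhs in [2,3])
  i=1: ✗ (lhs fails at k=1 before rhs at j=4)
  i=2: ✓ (rhs at j=4; lhs holds on [2,3])
  i=3: ✗ (no rhs in [5,6])
  i=4: ✗ (no rhs in [6,7])
  i=5: ✓ (rhs at j=8; lhs holds on [5,7])
Positions where it holds: {2, 5} → 2.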